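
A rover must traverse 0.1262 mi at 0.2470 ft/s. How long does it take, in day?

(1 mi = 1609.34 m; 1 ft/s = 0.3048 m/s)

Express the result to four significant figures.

0.03122 day

0.1262 mi × 1609.34 = 203.099 m
0.2470 ft/s × 0.3048 = 0.0752856 m/s
t = d / v = 203.099 m / 0.0752856 m/s = 2697.71 s
2697.71 s ÷ (86400 s/day) = 0.0312235 day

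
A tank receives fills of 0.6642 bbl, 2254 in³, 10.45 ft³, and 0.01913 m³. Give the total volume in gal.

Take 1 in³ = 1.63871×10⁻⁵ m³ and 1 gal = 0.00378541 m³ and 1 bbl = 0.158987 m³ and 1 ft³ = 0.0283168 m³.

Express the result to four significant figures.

120.9 gal

0.6642 bbl × 0.158987 = 0.105599 m³
2254 in³ × 1.63871×10⁻⁵ = 0.0369365 m³
10.45 ft³ × 0.0283168 = 0.295911 m³
0.01913 m³ (already m³)
Sum: 0.105599 + 0.0369365 + 0.295911 + 0.01913 = 0.457576 m³
In gal: 0.457576 / 0.00378541 = 120.879 gal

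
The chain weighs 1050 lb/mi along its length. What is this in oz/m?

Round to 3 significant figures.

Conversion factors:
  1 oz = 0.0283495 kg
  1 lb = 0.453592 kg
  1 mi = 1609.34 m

1050 lb/mi × 0.453592 kg/lb ÷ 1609.34 m/mi = 0.295942 kg/m
0.295942 kg/m ÷ 0.0283495 kg/oz = 10.4391 oz/m

10.4 oz/m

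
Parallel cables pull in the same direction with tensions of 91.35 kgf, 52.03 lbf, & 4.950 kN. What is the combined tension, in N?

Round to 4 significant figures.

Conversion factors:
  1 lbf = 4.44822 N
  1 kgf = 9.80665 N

6077 N

91.35 kgf × 9.80665 = 895.837 N
52.03 lbf × 4.44822 = 231.441 N
4.950 kN × 1000 = 4950 N
Total: 895.837 + 231.441 + 4950 = 6077.28 N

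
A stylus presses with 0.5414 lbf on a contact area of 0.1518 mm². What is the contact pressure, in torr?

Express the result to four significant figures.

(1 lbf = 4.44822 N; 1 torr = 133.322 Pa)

1.190×10⁵ torr

0.5414 lbf × 4.44822 → 2.40827 N
0.1518 mm² × 10⁻⁶ → 1.518×10⁻⁷ m²
P = F / A = 2.40827 N / 1.518×10⁻⁷ m² = 1.58648×10⁷ Pa
1.58648×10⁷ Pa ÷ (133.322 Pa/torr) = 118996 torr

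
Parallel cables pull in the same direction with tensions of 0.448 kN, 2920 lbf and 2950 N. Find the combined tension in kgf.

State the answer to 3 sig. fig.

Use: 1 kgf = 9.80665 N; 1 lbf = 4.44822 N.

1670 kgf

0.448 kN × 1000 = 448 N
2920 lbf × 4.44822 = 12988.8 N
2950 N (already N)
Sum: 448 + 12988.8 + 2950 = 16386.8 N
In kgf: 16386.8 / 9.80665 = 1670.99 kgf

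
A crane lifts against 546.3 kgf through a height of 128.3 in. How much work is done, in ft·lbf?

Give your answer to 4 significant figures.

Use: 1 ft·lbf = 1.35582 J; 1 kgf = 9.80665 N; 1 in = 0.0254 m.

546.3 kgf × 9.80665 → 5357.37 N
128.3 in × 0.0254 → 3.25882 m
W = F × d = 5357.37 N × 3.25882 m = 17458.7 J
17458.7 J ÷ (1.35582 J/ft·lbf) = 12876.9 ft·lbf

1.288×10⁴ ft·lbf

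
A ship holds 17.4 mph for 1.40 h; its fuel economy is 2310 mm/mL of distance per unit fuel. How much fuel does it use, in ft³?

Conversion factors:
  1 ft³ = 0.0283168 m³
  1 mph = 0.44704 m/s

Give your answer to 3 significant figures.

0.599 ft³

17.4 mph → 7.7785 m/s
1.40 h → 5040 s
d = v × t = 7.7785 × 5040 = 39203.6 m
2310 mm/mL → 2.31×10⁶ m/m³
V = d / (distance per unit fuel) = 39203.6 / 2.31×10⁶ = 0.0169713 m³
In ft³: 0.0169713 / 0.0283168 = 0.599337 ft³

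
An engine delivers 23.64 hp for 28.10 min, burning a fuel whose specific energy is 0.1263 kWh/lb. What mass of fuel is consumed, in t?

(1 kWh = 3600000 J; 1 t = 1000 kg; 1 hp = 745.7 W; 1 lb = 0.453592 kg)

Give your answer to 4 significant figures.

23.64 hp → 17628.3 W
28.10 min → 1686 s
E = P × t = 17628.3 × 1686 = 2.97213×10⁷ J
0.1263 kWh/lb → 1.0024×10⁶ J/kg
m = E / e_s = 2.97213×10⁷ / 1.0024×10⁶ = 29.6501 kg
In t: 29.6501 / 1000 = 0.0296501 t

0.02965 t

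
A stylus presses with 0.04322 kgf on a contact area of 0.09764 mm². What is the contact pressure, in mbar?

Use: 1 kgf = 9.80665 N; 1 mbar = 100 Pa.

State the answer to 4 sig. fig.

0.04322 kgf × 9.80665 = 0.423843 N
0.09764 mm² × 10⁻⁶ = 9.764×10⁻⁸ m²
P = F / A = 0.423843 N / 9.764×10⁻⁸ m² = 4.34087×10⁶ Pa
4.34087×10⁶ Pa ÷ (100 Pa/mbar) = 43408.7 mbar

4.341×10⁴ mbar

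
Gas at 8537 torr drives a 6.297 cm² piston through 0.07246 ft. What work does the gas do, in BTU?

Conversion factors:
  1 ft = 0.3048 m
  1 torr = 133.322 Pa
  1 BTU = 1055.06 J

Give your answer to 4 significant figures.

8537 torr → 1.13817×10⁶ Pa
6.297 cm² → 6.297×10⁻⁴ m²
F = P × A = 1.13817×10⁶ × 6.297×10⁻⁴ = 716.706 N
0.07246 ft → 0.0220858 m
W = F × d = 716.706 × 0.0220858 = 15.829 J
In BTU: 15.829 / 1055.06 = 0.0150029 BTU

0.01500 BTU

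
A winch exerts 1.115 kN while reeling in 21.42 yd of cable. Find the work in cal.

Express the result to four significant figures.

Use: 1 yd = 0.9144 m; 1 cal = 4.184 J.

5220 cal

1.115 kN × 1000 → 1115 N
21.42 yd × 0.9144 → 19.5864 m
W = F × d = 1115 N × 19.5864 m = 21838.8 J
21838.8 J ÷ (4.184 J/cal) = 5219.6 cal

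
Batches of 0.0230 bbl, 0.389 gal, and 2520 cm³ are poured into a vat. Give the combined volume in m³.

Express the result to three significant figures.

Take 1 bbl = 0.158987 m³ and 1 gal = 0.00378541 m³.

0.0230 bbl × 0.158987 = 0.0036567 m³
0.389 gal × 0.00378541 = 0.00147252 m³
2520 cm³ × 10⁻⁶ = 0.00252 m³
Combined: 0.0036567 + 0.00147252 + 0.00252 = 0.00764922 m³

0.00765 m³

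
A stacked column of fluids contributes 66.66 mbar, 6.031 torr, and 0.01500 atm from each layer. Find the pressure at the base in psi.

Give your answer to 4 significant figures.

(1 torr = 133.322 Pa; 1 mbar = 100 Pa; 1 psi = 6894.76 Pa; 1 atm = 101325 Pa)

1.304 psi

66.66 mbar × 100 → 6666 Pa
6.031 torr × 133.322 → 804.065 Pa
0.01500 atm × 101325 → 1519.88 Pa
Combined: 6666 + 804.065 + 1519.88 = 8989.94 Pa
In psi: 8989.94 / 6894.76 = 1.30388 psi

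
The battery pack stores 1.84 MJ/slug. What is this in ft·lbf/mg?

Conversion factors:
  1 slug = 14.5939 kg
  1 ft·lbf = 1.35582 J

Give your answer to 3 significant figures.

0.0930 ft·lbf/mg

1.84 MJ/slug × 1000000 J/MJ ÷ 14.5939 kg/slug = 126080 J/kg
126080 J/kg ÷ 1.35582 J/ft·lbf × 10⁻⁶ kg/mg = 0.0929917 ft·lbf/mg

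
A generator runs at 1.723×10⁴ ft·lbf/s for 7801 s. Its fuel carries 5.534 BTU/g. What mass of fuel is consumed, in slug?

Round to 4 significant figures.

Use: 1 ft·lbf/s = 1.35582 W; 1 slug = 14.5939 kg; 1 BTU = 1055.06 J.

2.139 slug

1.723×10⁴ ft·lbf/s → 23360.8 W
E = P × t = 23360.8 × 7801 = 1.82238×10⁸ J
5.534 BTU/g → 5.8387×10⁶ J/kg
m = E / e_s = 1.82238×10⁸ / 5.8387×10⁶ = 31.2121 kg
In slug: 31.2121 / 14.5939 = 2.13871 slug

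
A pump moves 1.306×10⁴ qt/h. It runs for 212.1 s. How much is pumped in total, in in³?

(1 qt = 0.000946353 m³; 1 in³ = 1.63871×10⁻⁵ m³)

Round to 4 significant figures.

4.444×10⁴ in³

1.306×10⁴ qt/h → 0.00343316 m³/s
V = Q × t = 0.00343316 × 212.1 = 0.728173 m³
In in³: 0.728173 / 1.63871×10⁻⁵ = 44435.7 in³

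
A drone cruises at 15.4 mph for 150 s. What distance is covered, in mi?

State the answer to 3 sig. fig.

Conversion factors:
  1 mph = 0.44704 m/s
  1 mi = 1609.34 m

15.4 mph × 0.44704 = 6.88442 m/s
d = v × t = 6.88442 m/s × 150 s = 1032.66 m
1032.66 m ÷ (1609.34 m/mi) = 0.641667 mi

0.642 mi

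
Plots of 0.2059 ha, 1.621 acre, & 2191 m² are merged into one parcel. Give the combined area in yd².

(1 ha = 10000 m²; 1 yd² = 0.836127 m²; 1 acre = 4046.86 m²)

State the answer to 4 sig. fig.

1.293×10⁴ yd²

0.2059 ha × 10000 = 2059 m²
1.621 acre × 4046.86 = 6559.96 m²
2191 m² (already m²)
Combined: 2059 + 6559.96 + 2191 = 10810 m²
In yd²: 10810 / 0.836127 = 12928.7 yd²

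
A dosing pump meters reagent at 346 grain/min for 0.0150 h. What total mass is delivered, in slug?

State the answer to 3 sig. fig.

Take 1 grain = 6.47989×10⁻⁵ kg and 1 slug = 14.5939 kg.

0.00138 slug

346 grain/min → 3.73674×10⁻⁴ kg/s
0.0150 h → 54 s
m = ṁ × t = 3.73674×10⁻⁴ × 54 = 0.0201784 kg
In slug: 0.0201784 / 14.5939 = 0.00138266 slug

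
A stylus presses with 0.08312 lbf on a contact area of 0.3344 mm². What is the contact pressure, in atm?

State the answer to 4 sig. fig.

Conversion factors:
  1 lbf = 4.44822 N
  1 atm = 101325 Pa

10.91 atm

0.08312 lbf × 4.44822 → 0.369736 N
0.3344 mm² × 10⁻⁶ → 3.344×10⁻⁷ m²
P = F / A = 0.369736 N / 3.344×10⁻⁷ m² = 1.10567×10⁶ Pa
1.10567×10⁶ Pa ÷ (101325 Pa/atm) = 10.9121 atm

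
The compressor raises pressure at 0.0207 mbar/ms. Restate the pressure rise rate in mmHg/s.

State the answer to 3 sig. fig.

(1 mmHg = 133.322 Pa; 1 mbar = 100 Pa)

15.5 mmHg/s

0.0207 mbar/ms × 100 Pa/mbar ÷ 0.001 s/ms = 2070 Pa/s
2070 Pa/s ÷ 133.322 Pa/mmHg = 15.5263 mmHg/s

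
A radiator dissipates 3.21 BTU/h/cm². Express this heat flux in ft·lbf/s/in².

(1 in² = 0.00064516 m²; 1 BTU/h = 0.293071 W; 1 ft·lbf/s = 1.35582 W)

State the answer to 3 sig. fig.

3.21 BTU/h/cm² × 0.293071 W/BTU/h ÷ 0.0001 m²/cm² = 9407.58 W/m²
9407.58 W/m² ÷ 1.35582 W/ft·lbf/s × 0.00064516 m²/in² = 4.47655 ft·lbf/s/in²

4.48 ft·lbf/s/in²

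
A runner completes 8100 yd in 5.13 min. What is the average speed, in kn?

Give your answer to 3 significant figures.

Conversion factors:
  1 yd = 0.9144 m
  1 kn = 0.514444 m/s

8100 yd × 0.9144 → 7406.64 m
5.13 min × 60 → 307.8 s
v = d / t = 7406.64 m / 307.8 s = 24.0632 m/s
24.0632 m/s ÷ (0.514444 m/s/kn) = 46.7752 kn

46.8 kn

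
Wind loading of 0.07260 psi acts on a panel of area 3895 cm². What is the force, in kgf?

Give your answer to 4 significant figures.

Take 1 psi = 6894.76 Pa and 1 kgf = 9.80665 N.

0.07260 psi × 6894.76 = 500.56 Pa
3895 cm² × 0.0001 = 0.3895 m²
F = P × A = 500.56 Pa × 0.3895 m² = 194.968 N
194.968 N ÷ (9.80665 N/kgf) = 19.8812 kgf

19.88 kgf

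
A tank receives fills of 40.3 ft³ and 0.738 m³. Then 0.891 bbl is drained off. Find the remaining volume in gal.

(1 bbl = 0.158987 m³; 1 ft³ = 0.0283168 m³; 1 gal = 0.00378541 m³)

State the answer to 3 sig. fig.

459 gal

40.3 ft³ × 0.0283168 = 1.14117 m³
0.738 m³ (already m³)
0.891 bbl × 0.158987 = 0.141657 m³
Result: 1.14117 + 0.738 − 0.141657 = 1.73751 m³
In gal: 1.73751 / 0.00378541 = 459.002 gal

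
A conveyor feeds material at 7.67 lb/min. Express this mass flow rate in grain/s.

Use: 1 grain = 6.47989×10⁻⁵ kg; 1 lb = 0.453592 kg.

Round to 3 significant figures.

895 grain/s

7.67 lb/min × 0.453592 kg/lb ÷ 60 s/min = 0.0579842 kg/s
0.0579842 kg/s ÷ 6.47989×10⁻⁵ kg/grain = 894.833 grain/s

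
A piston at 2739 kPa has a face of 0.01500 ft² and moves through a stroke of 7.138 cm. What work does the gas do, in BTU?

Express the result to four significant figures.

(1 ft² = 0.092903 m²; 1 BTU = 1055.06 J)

0.2582 BTU

2739 kPa → 2.739×10⁶ Pa
0.01500 ft² → 0.00139354 m²
F = P × A = 2.739×10⁶ × 0.00139354 = 3816.91 N
7.138 cm → 0.07138 m
W = F × d = 3816.91 × 0.07138 = 272.451 J
In BTU: 272.451 / 1055.06 = 0.258233 BTU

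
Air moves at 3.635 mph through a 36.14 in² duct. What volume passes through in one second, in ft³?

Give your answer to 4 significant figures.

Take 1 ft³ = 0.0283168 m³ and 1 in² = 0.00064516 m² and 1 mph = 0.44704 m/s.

1.338 ft³

3.635 mph × 0.44704 = 1.62499 m/s
36.14 in² × 0.00064516 = 0.0233161 m²
V = v × A × t = 1.62499 m/s × 0.0233161 m² × 1 s = 0.0378884 m³
0.0378884 m³ ÷ (0.0283168 m³/ft³) = 1.33802 ft³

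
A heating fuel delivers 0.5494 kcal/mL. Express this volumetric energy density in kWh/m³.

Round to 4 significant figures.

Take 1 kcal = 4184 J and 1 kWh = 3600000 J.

638.5 kWh/m³

0.5494 kcal/mL × 4184 J/kcal ÷ 10⁻⁶ m³/mL = 2.29869×10⁹ J/m³
2.29869×10⁹ J/m³ ÷ 3600000 J/kWh = 638.525 kWh/m³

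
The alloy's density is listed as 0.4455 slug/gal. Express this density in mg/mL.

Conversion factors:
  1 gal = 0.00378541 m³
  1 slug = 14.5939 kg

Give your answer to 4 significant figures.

0.4455 slug/gal × 14.5939 kg/slug ÷ 0.00378541 m³/gal = 1717.54 kg/m³
1717.54 kg/m³ ÷ 10⁻⁶ kg/mg × 10⁻⁶ m³/mL = 1717.54 mg/mL

1718 mg/mL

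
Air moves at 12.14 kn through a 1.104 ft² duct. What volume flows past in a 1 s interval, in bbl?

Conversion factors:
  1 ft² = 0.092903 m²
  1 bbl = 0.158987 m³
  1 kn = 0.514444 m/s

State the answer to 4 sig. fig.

4.029 bbl

12.14 kn × 0.514444 → 6.24535 m/s
1.104 ft² × 0.092903 → 0.102565 m²
V = v × A × t = 6.24535 m/s × 0.102565 m² × 1 s = 0.640554 m³
0.640554 m³ ÷ (0.158987 m³/bbl) = 4.02897 bbl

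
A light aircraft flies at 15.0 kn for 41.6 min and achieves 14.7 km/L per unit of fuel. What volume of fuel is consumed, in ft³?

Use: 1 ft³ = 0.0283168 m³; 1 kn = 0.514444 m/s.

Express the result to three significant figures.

0.0463 ft³

15.0 kn → 7.71666 m/s
41.6 min → 2496 s
d = v × t = 7.71666 × 2496 = 19260.8 m
14.7 km/L → 1.47×10⁷ m/m³
V = d / (distance per unit fuel) = 19260.8 / 1.47×10⁷ = 0.00131026 m³
In ft³: 0.00131026 / 0.0283168 = 0.0462715 ft³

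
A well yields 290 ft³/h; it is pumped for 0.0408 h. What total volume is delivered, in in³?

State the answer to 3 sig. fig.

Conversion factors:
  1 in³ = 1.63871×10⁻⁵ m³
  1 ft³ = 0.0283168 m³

290 ft³/h → 0.00228108 m³/s
0.0408 h → 146.88 s
V = Q × t = 0.00228108 × 146.88 = 0.335045 m³
In in³: 0.335045 / 1.63871×10⁻⁵ = 20445.7 in³

2.04×10⁴ in³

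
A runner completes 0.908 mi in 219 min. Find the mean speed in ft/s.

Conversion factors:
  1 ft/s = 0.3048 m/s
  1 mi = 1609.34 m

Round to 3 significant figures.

0.365 ft/s

0.908 mi × 1609.34 → 1461.28 m
219 min × 60 → 13140 s
v = d / t = 1461.28 m / 13140 s = 0.111209 m/s
0.111209 m/s ÷ (0.3048 m/s/ft/s) = 0.364859 ft/s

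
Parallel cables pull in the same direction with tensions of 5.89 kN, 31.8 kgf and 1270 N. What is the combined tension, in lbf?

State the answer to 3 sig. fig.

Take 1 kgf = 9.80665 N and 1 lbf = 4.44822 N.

1680 lbf

5.89 kN × 1000 = 5890 N
31.8 kgf × 9.80665 = 311.851 N
1270 N (already N)
Total: 5890 + 311.851 + 1270 = 7471.85 N
In lbf: 7471.85 / 4.44822 = 1679.74 lbf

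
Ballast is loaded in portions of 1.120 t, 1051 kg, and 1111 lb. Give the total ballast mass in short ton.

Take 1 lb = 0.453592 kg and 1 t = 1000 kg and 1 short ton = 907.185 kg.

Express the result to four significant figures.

1.120 t × 1000 = 1120 kg
1051 kg (already kg)
1111 lb × 0.453592 = 503.941 kg
Sum: 1120 + 1051 + 503.941 = 2674.94 kg
In short ton: 2674.94 / 907.185 = 2.94862 short ton

2.949 short ton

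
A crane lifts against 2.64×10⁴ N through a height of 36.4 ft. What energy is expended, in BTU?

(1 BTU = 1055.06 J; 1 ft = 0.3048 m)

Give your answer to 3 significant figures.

36.4 ft × 0.3048 → 11.0947 m
W = F × d = 26400 N × 11.0947 m = 292900 J
292900 J ÷ (1055.06 J/BTU) = 277.615 BTU

278 BTU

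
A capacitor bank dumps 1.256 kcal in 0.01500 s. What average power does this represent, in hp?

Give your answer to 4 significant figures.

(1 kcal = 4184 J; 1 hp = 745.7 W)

1.256 kcal × 4184 → 5255.1 J
P = E / t = 5255.1 J / 0.015 s = 350340 W
350340 W ÷ (745.7 W/hp) = 469.814 hp

469.8 hp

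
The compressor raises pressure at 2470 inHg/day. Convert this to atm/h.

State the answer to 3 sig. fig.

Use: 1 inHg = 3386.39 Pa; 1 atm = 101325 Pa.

2470 inHg/day × 3386.39 Pa/inHg ÷ 86400 s/day = 96.81 Pa/s
96.81 Pa/s ÷ 101325 Pa/atm × 3600 s/h = 3.43959 atm/h

3.44 atm/h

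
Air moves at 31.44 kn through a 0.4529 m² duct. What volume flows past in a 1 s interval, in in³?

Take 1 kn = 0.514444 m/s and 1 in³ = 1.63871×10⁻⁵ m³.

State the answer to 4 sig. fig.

31.44 kn × 0.514444 = 16.1741 m/s
V = v × A × t = 16.1741 m/s × 0.4529 m² × 1 s = 7.32525 m³
7.32525 m³ ÷ (1.63871×10⁻⁵ m³/in³) = 447013 in³

4.470×10⁵ in³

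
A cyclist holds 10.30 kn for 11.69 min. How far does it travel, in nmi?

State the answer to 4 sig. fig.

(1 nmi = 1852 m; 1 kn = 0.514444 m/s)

2.007 nmi

10.30 kn × 0.514444 = 5.29877 m/s
11.69 min × 60 = 701.4 s
d = v × t = 5.29877 m/s × 701.4 s = 3716.56 m
3716.56 m ÷ (1852 m/nmi) = 2.00678 nmi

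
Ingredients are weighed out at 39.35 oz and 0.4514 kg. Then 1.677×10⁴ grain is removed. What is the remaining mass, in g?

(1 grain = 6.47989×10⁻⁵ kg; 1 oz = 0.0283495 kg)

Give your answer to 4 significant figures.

480.3 g

39.35 oz × 0.0283495 = 1.11555 kg
0.4514 kg (already kg)
1.677×10⁴ grain × 6.47989×10⁻⁵ = 1.08668 kg
Result: 1.11555 + 0.4514 − 1.08668 = 0.48027 kg
In g: 0.48027 / 0.001 = 480.27 g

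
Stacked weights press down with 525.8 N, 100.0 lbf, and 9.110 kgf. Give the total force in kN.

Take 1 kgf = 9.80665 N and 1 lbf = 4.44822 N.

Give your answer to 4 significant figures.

525.8 N (already N)
100.0 lbf × 4.44822 → 444.822 N
9.110 kgf × 9.80665 → 89.3386 N
Sum: 525.8 + 444.822 + 89.3386 = 1059.96 N
In kN: 1059.96 / 1000 = 1.05996 kN

1.060 kN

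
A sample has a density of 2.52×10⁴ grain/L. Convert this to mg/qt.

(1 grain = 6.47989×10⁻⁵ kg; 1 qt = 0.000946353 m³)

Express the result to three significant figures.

1.55×10⁶ mg/qt

2.52×10⁴ grain/L × 6.47989×10⁻⁵ kg/grain ÷ 0.001 m³/L = 1632.93 kg/m³
1632.93 kg/m³ ÷ 10⁻⁶ kg/mg × 0.000946353 m³/qt = 1.54533×10⁶ mg/qt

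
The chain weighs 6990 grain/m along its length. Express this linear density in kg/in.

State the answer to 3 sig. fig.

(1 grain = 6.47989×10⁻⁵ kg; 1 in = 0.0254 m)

6990 grain/m × 6.47989×10⁻⁵ kg/grain = 0.452944 kg/m
0.452944 kg/m × 0.0254 m/in = 0.0115048 kg/in

0.0115 kg/in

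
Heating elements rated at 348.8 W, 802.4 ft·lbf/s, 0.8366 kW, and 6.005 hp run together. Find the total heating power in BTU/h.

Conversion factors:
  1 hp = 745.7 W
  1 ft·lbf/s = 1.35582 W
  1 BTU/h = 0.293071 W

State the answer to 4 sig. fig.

2.304×10⁴ BTU/h

348.8 W (already W)
802.4 ft·lbf/s × 1.35582 = 1087.91 W
0.8366 kW × 1000 = 836.6 W
6.005 hp × 745.7 = 4477.93 W
Sum: 348.8 + 1087.91 + 836.6 + 4477.93 = 6751.24 W
In BTU/h: 6751.24 / 0.293071 = 23036.2 BTU/h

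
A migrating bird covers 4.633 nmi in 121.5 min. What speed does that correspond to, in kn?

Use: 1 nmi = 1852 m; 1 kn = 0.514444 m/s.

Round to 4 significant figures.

4.633 nmi × 1852 → 8580.32 m
121.5 min × 60 → 7290 s
v = d / t = 8580.32 m / 7290 s = 1.177 m/s
1.177 m/s ÷ (0.514444 m/s/kn) = 2.28791 kn

2.288 kn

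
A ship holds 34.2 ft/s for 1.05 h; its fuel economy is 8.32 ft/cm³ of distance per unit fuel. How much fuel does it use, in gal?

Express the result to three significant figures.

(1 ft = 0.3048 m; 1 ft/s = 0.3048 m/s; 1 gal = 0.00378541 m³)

4.10 gal

34.2 ft/s → 10.4242 m/s
1.05 h → 3780 s
d = v × t = 10.4242 × 3780 = 39403.5 m
8.32 ft/cm³ → 2.53594×10⁶ m/m³
V = d / (distance per unit fuel) = 39403.5 / 2.53594×10⁶ = 0.015538 m³
In gal: 0.015538 / 0.00378541 = 4.10471 gal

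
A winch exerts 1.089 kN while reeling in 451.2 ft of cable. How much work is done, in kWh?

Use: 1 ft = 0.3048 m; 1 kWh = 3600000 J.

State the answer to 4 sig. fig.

1.089 kN × 1000 = 1089 N
451.2 ft × 0.3048 = 137.526 m
W = F × d = 1089 N × 137.526 m = 149766 J
149766 J ÷ (3600000 J/kWh) = 0.0416017 kWh

0.04160 kWh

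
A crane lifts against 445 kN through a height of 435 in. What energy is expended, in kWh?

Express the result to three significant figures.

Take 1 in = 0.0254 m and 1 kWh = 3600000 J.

445 kN × 1000 = 445000 N
435 in × 0.0254 = 11.049 m
W = F × d = 445000 N × 11.049 m = 4.9168×10⁶ J
4.9168×10⁶ J ÷ (3600000 J/kWh) = 1.36578 kWh

1.37 kWh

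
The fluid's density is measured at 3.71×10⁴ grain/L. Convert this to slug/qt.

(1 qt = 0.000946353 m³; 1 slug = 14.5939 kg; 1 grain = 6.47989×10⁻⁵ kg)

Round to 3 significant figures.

0.156 slug/qt

3.71×10⁴ grain/L × 6.47989×10⁻⁵ kg/grain ÷ 0.001 m³/L = 2404.04 kg/m³
2404.04 kg/m³ ÷ 14.5939 kg/slug × 0.000946353 m³/qt = 0.155892 slug/qt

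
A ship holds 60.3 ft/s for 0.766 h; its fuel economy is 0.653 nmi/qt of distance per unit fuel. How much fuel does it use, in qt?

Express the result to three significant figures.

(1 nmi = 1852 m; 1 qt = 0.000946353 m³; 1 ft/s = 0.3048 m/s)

60.3 ft/s → 18.3794 m/s
0.766 h → 2757.6 s
d = v × t = 18.3794 × 2757.6 = 50683 m
0.653 nmi/qt → 1.27791×10⁶ m/m³
V = d / (distance per unit fuel) = 50683 / 1.27791×10⁶ = 0.0396609 m³
In qt: 0.0396609 / 0.000946353 = 41.9092 qt

41.9 qt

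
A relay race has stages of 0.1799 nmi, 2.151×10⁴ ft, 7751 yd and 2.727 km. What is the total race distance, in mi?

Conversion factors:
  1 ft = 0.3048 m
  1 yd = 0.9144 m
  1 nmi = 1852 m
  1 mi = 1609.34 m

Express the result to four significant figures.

0.1799 nmi × 1852 = 333.175 m
2.151×10⁴ ft × 0.3048 = 6556.25 m
7751 yd × 0.9144 = 7087.51 m
2.727 km × 1000 = 2727 m
Total: 333.175 + 6556.25 + 7087.51 + 2727 = 16703.9 m
In mi: 16703.9 / 1609.34 = 10.3793 mi

10.38 mi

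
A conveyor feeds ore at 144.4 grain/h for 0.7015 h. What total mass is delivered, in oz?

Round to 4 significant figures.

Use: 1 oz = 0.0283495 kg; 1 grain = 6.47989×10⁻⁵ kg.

144.4 grain/h → 2.59916×10⁻⁶ kg/s
0.7015 h → 2525.4 s
m = ṁ × t = 2.59916×10⁻⁶ × 2525.4 = 0.00656392 kg
In oz: 0.00656392 / 0.0283495 = 0.231536 oz

0.2315 oz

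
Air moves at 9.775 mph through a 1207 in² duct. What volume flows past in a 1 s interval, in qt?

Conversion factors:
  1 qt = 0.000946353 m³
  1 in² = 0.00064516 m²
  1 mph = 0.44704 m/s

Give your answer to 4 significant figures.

3596 qt

9.775 mph × 0.44704 = 4.36982 m/s
1207 in² × 0.00064516 = 0.778708 m²
V = v × A × t = 4.36982 m/s × 0.778708 m² × 1 s = 3.40281 m³
3.40281 m³ ÷ (0.000946353 m³/qt) = 3595.71 qt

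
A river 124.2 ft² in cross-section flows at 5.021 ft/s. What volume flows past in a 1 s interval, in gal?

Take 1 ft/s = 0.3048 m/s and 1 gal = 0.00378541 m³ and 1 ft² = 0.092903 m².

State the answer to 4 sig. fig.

5.021 ft/s × 0.3048 → 1.5304 m/s
124.2 ft² × 0.092903 → 11.5386 m²
V = v × A × t = 1.5304 m/s × 11.5386 m² × 1 s = 17.6587 m³
17.6587 m³ ÷ (0.00378541 m³/gal) = 4664.94 gal

4665 gal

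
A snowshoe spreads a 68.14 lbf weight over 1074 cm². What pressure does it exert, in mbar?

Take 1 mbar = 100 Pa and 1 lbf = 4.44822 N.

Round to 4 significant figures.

28.22 mbar

68.14 lbf × 4.44822 → 303.102 N
1074 cm² × 0.0001 → 0.1074 m²
P = F / A = 303.102 N / 0.1074 m² = 2822.18 Pa
2822.18 Pa ÷ (100 Pa/mbar) = 28.2218 mbar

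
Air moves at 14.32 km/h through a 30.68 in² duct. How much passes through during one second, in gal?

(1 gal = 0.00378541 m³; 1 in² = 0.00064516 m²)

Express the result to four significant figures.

20.80 gal

14.32 km/h × (1/3.6) → 3.97778 m/s
30.68 in² × 0.00064516 → 0.0197935 m²
V = v × A × t = 3.97778 m/s × 0.0197935 m² × 1 s = 0.0787342 m³
0.0787342 m³ ÷ (0.00378541 m³/gal) = 20.7994 gal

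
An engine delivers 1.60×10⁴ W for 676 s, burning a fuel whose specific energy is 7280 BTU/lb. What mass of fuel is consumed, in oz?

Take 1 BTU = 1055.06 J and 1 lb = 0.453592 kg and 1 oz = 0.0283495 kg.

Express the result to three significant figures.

22.5 oz

E = P × t = 16000 × 676 = 1.0816×10⁷ J
7280 BTU/lb → 1.69334×10⁷ J/kg
m = E / e_s = 1.0816×10⁷ / 1.69334×10⁷ = 0.638738 kg
In oz: 0.638738 / 0.0283495 = 22.5308 oz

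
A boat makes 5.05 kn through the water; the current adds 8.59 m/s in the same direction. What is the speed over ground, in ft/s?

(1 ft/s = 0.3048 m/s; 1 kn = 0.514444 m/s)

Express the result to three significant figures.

36.7 ft/s

5.05 kn × 0.514444 = 2.59794 m/s
8.59 m/s (already m/s)
Combined: 2.59794 + 8.59 = 11.1879 m/s
In ft/s: 11.1879 / 0.3048 = 36.7057 ft/s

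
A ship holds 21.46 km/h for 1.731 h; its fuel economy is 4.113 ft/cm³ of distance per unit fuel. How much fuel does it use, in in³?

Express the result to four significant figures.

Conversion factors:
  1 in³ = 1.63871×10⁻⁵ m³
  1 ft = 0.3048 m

21.46 km/h → 5.96111 m/s
1.731 h → 6231.6 s
d = v × t = 5.96111 × 6231.6 = 37147.3 m
4.113 ft/cm³ → 1.25364×10⁶ m/m³
V = d / (distance per unit fuel) = 37147.3 / 1.25364×10⁶ = 0.0296316 m³
In in³: 0.0296316 / 1.63871×10⁻⁵ = 1808.23 in³

1808 in³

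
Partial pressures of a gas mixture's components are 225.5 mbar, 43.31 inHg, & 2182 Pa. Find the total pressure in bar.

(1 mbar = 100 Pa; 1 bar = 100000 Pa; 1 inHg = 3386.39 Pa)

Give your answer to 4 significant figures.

225.5 mbar × 100 → 22550 Pa
43.31 inHg × 3386.39 → 146665 Pa
2182 Pa (already Pa)
Sum: 22550 + 146665 + 2182 = 171397 Pa
In bar: 171397 / 100000 = 1.71397 bar

1.714 bar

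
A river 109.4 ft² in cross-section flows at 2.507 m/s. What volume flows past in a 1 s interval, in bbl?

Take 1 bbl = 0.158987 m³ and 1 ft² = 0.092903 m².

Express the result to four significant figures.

109.4 ft² × 0.092903 = 10.1636 m²
V = v × A × t = 2.507 m/s × 10.1636 m² × 1 s = 25.4801 m³
25.4801 m³ ÷ (0.158987 m³/bbl) = 160.265 bbl

160.3 bbl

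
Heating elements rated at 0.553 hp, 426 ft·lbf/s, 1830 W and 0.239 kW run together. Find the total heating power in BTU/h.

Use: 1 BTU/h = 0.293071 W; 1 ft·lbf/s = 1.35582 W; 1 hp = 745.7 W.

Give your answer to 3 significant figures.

1.04×10⁴ BTU/h

0.553 hp × 745.7 = 412.372 W
426 ft·lbf/s × 1.35582 = 577.579 W
1830 W (already W)
0.239 kW × 1000 = 239 W
Total: 412.372 + 577.579 + 1830 + 239 = 3058.95 W
In BTU/h: 3058.95 / 0.293071 = 10437.6 BTU/h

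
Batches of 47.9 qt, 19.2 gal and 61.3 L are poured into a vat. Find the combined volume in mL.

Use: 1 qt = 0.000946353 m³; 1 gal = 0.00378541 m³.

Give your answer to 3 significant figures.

47.9 qt × 0.000946353 = 0.0453303 m³
19.2 gal × 0.00378541 = 0.0726799 m³
61.3 L × 0.001 = 0.0613 m³
Total: 0.0453303 + 0.0726799 + 0.0613 = 0.17931 m³
In mL: 0.17931 / 10⁻⁶ = 179310 mL

1.79×10⁵ mL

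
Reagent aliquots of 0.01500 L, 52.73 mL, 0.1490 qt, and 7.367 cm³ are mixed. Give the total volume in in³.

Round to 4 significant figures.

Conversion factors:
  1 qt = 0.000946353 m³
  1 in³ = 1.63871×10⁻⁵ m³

13.19 in³

0.01500 L × 0.001 = 1.5×10⁻⁵ m³
52.73 mL × 10⁻⁶ = 5.273×10⁻⁵ m³
0.1490 qt × 0.000946353 = 1.41007×10⁻⁴ m³
7.367 cm³ × 10⁻⁶ = 7.367×10⁻⁶ m³
Sum: 1.5×10⁻⁵ + 5.273×10⁻⁵ + 1.41007×10⁻⁴ + 7.367×10⁻⁶ = 2.16104×10⁻⁴ m³
In in³: 2.16104×10⁻⁴ / 1.63871×10⁻⁵ = 13.1874 in³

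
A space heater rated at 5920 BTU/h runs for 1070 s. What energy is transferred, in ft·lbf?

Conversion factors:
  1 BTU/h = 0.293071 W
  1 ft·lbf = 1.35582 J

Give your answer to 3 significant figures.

1.37×10⁶ ft·lbf

5920 BTU/h × 0.293071 → 1734.98 W
E = P × t = 1734.98 W × 1070 s = 1.85643×10⁶ J
1.85643×10⁶ J ÷ (1.35582 J/ft·lbf) = 1.36923×10⁶ ft·lbf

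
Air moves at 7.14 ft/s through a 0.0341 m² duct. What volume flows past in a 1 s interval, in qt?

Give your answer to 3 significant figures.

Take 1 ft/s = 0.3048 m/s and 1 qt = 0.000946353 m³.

7.14 ft/s × 0.3048 = 2.17627 m/s
V = v × A × t = 2.17627 m/s × 0.0341 m² × 1 s = 0.0742108 m³
0.0742108 m³ ÷ (0.000946353 m³/qt) = 78.4177 qt

78.4 qt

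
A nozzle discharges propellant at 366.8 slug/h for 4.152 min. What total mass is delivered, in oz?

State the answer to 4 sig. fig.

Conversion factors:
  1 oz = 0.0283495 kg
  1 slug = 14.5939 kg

1.307×10⁴ oz

366.8 slug/h → 1.48696 kg/s
4.152 min → 249.12 s
m = ṁ × t = 1.48696 × 249.12 = 370.431 kg
In oz: 370.431 / 0.0283495 = 13066.6 oz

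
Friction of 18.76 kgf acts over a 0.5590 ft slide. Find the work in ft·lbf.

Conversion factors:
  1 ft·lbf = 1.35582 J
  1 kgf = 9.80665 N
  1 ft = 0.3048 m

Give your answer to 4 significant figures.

23.12 ft·lbf

18.76 kgf × 9.80665 → 183.973 N
0.5590 ft × 0.3048 → 0.170383 m
W = F × d = 183.973 N × 0.170383 m = 31.3459 J
31.3459 J ÷ (1.35582 J/ft·lbf) = 23.1195 ft·lbf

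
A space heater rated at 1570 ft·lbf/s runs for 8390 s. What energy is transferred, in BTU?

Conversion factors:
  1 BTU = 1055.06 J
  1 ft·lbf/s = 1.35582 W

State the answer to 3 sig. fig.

1570 ft·lbf/s × 1.35582 → 2128.64 W
E = P × t = 2128.64 W × 8390 s = 1.78593×10⁷ J
1.78593×10⁷ J ÷ (1055.06 J/BTU) = 16927.3 BTU

1.69×10⁴ BTU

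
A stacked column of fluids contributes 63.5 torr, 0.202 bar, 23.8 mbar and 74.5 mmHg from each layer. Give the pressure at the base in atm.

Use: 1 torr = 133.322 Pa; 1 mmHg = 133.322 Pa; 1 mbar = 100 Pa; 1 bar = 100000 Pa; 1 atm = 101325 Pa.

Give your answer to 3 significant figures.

63.5 torr × 133.322 → 8465.95 Pa
0.202 bar × 100000 → 20200 Pa
23.8 mbar × 100 → 2380 Pa
74.5 mmHg × 133.322 → 9932.49 Pa
Combined: 8465.95 + 20200 + 2380 + 9932.49 = 40978.4 Pa
In atm: 40978.4 / 101325 = 0.404425 atm

0.404 atm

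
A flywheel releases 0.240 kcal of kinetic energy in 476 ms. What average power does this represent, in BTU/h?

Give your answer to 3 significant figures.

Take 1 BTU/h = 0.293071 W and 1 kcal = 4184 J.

7200 BTU/h

0.240 kcal × 4184 → 1004.16 J
476 ms × 0.001 → 0.476 s
P = E / t = 1004.16 J / 0.476 s = 2109.58 W
2109.58 W ÷ (0.293071 W/BTU/h) = 7198.19 BTU/h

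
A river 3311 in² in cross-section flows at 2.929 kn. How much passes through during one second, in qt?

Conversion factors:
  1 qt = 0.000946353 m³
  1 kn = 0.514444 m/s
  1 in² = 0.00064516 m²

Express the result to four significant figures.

3401 qt

2.929 kn × 0.514444 = 1.50681 m/s
3311 in² × 0.00064516 = 2.13612 m²
V = v × A × t = 1.50681 m/s × 2.13612 m² × 1 s = 3.21873 m³
3.21873 m³ ÷ (0.000946353 m³/qt) = 3401.19 qt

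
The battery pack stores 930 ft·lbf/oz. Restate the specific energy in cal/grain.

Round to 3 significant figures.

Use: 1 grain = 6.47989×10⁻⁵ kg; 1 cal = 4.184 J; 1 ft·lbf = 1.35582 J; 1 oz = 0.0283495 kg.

930 ft·lbf/oz × 1.35582 J/ft·lbf ÷ 0.0283495 kg/oz = 44477.4 J/kg
44477.4 J/kg ÷ 4.184 J/cal × 6.47989×10⁻⁵ kg/grain = 0.688835 cal/grain

0.689 cal/grain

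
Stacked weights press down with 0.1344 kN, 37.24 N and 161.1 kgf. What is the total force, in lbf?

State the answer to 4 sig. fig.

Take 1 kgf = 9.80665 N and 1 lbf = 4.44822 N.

0.1344 kN × 1000 = 134.4 N
37.24 N (already N)
161.1 kgf × 9.80665 = 1579.85 N
Combined: 134.4 + 37.24 + 1579.85 = 1751.49 N
In lbf: 1751.49 / 4.44822 = 393.751 lbf

393.8 lbf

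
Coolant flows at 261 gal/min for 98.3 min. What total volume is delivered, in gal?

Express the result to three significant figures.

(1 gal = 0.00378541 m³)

261 gal/min → 0.0164665 m³/s
98.3 min → 5898 s
V = Q × t = 0.0164665 × 5898 = 97.1194 m³
In gal: 97.1194 / 0.00378541 = 25656.2 gal

2.57×10⁴ gal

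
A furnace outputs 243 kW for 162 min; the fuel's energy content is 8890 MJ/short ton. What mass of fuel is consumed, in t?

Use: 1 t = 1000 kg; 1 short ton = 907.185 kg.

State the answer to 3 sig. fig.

0.241 t

243 kW → 243000 W
162 min → 9720 s
E = P × t = 243000 × 9720 = 2.36196×10⁹ J
8890 MJ/short ton → 9.79954×10⁶ J/kg
m = E / e_s = 2.36196×10⁹ / 9.79954×10⁶ = 241.028 kg
In t: 241.028 / 1000 = 0.241028 t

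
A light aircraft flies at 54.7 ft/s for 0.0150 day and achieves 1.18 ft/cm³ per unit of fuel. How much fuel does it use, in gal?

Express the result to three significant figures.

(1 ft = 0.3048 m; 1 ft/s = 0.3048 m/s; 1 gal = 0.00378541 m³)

54.7 ft/s → 16.6726 m/s
0.0150 day → 1296 s
d = v × t = 16.6726 × 1296 = 21607.7 m
1.18 ft/cm³ → 359664 m/m³
V = d / (distance per unit fuel) = 21607.7 / 359664 = 0.0600775 m³
In gal: 0.0600775 / 0.00378541 = 15.8708 gal

15.9 gal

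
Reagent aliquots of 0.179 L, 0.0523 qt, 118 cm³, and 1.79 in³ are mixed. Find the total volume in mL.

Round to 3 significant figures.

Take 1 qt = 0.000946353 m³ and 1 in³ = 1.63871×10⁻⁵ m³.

376 mL

0.179 L × 0.001 → 1.79×10⁻⁴ m³
0.0523 qt × 0.000946353 → 4.94943×10⁻⁵ m³
118 cm³ × 10⁻⁶ → 1.18×10⁻⁴ m³
1.79 in³ × 1.63871×10⁻⁵ → 2.93329×10⁻⁵ m³
Total: 1.79×10⁻⁴ + 4.94943×10⁻⁵ + 1.18×10⁻⁴ + 2.93329×10⁻⁵ = 3.75827×10⁻⁴ m³
In mL: 3.75827×10⁻⁴ / 10⁻⁶ = 375.827 mL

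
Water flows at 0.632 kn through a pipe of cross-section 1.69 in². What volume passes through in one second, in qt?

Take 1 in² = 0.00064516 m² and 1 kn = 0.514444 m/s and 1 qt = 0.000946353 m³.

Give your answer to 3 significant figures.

0.632 kn × 0.514444 → 0.325129 m/s
1.69 in² × 0.00064516 → 0.00109032 m²
V = v × A × t = 0.325129 m/s × 0.00109032 m² × 1 s = 3.54495×10⁻⁴ m³
3.54495×10⁻⁴ m³ ÷ (0.000946353 m³/qt) = 0.374591 qt

0.375 qt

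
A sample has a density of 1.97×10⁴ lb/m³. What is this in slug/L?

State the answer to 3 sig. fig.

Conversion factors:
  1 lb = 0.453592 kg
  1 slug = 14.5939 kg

1.97×10⁴ lb/m³ × 0.453592 kg/lb = 8935.76 kg/m³
8935.76 kg/m³ ÷ 14.5939 kg/slug × 0.001 m³/L = 0.612294 slug/L

0.612 slug/L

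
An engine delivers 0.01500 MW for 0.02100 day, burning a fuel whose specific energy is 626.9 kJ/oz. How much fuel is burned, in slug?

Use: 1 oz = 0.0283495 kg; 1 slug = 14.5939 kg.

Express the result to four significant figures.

0.01500 MW → 15000 W
0.02100 day → 1814.4 s
E = P × t = 15000 × 1814.4 = 2.7216×10⁷ J
626.9 kJ/oz → 2.21133×10⁷ J/kg
m = E / e_s = 2.7216×10⁷ / 2.21133×10⁷ = 1.23075 kg
In slug: 1.23075 / 14.5939 = 0.0843332 slug

0.08433 slug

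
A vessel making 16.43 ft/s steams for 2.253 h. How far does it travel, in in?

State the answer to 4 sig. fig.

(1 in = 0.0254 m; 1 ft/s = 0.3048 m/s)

16.43 ft/s × 0.3048 = 5.00786 m/s
2.253 h × 3600 = 8110.8 s
d = v × t = 5.00786 m/s × 8110.8 s = 40617.8 m
40617.8 m ÷ (0.0254 m/in) = 1.59913×10⁶ in

1.599×10⁶ in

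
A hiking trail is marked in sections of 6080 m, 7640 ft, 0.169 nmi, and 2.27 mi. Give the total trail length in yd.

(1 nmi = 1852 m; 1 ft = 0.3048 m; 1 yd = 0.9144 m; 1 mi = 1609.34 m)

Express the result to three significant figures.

6080 m (already m)
7640 ft × 0.3048 = 2328.67 m
0.169 nmi × 1852 = 312.988 m
2.27 mi × 1609.34 = 3653.2 m
Combined: 6080 + 2328.67 + 312.988 + 3653.2 = 12374.9 m
In yd: 12374.9 / 0.9144 = 13533.4 yd

1.35×10⁴ yd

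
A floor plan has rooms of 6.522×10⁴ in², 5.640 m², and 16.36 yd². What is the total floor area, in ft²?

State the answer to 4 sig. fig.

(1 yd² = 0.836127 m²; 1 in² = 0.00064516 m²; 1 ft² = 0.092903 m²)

6.522×10⁴ in² × 0.00064516 → 42.0773 m²
5.640 m² (already m²)
16.36 yd² × 0.836127 → 13.679 m²
Sum: 42.0773 + 5.64 + 13.679 = 61.3963 m²
In ft²: 61.3963 / 0.092903 = 660.865 ft²

660.9 ft²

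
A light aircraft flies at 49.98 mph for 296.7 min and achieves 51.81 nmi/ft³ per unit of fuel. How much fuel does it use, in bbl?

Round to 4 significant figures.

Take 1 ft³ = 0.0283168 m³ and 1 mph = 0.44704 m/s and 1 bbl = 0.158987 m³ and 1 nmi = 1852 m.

49.98 mph → 22.3431 m/s
296.7 min → 17802 s
d = v × t = 22.3431 × 17802 = 397752 m
51.81 nmi/ft³ → 3.38852×10⁶ m/m³
V = d / (distance per unit fuel) = 397752 / 3.38852×10⁶ = 0.117382 m³
In bbl: 0.117382 / 0.158987 = 0.738312 bbl

0.7383 bbl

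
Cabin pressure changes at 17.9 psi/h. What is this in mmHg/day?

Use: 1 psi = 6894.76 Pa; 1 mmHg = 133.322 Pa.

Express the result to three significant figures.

2.22×10⁴ mmHg/day

17.9 psi/h × 6894.76 Pa/psi ÷ 3600 s/h = 34.2823 Pa/s
34.2823 Pa/s ÷ 133.322 Pa/mmHg × 86400 s/day = 22216.8 mmHg/day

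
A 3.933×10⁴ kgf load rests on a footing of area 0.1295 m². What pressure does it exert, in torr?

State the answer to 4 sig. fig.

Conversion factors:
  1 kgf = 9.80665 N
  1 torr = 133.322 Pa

3.933×10⁴ kgf × 9.80665 = 385696 N
P = F / A = 385696 N / 0.1295 m² = 2.97835×10⁶ Pa
2.97835×10⁶ Pa ÷ (133.322 Pa/torr) = 22339.5 torr

2.234×10⁴ torr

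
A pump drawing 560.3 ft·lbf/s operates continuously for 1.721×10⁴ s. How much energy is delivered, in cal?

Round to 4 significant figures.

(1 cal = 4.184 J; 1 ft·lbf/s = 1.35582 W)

3.125×10⁶ cal

560.3 ft·lbf/s × 1.35582 = 759.666 W
E = P × t = 759.666 W × 17210 s = 1.30739×10⁷ J
1.30739×10⁷ J ÷ (4.184 J/cal) = 3.12474×10⁶ cal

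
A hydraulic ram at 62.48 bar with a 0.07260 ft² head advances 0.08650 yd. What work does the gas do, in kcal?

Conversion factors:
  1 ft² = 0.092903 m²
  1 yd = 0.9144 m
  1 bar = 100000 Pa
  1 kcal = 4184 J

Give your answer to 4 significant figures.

0.7967 kcal

62.48 bar → 6.248×10⁶ Pa
0.07260 ft² → 0.00674476 m²
F = P × A = 6.248×10⁶ × 0.00674476 = 42141.3 N
0.08650 yd → 0.0790956 m
W = F × d = 42141.3 × 0.0790956 = 3333.19 J
In kcal: 3333.19 / 4184 = 0.796652 kcal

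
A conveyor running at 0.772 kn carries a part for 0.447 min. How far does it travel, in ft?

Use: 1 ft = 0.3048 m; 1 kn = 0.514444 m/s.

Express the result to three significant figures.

34.9 ft

0.772 kn × 0.514444 → 0.397151 m/s
0.447 min × 60 → 26.82 s
d = v × t = 0.397151 m/s × 26.82 s = 10.6516 m
10.6516 m ÷ (0.3048 m/ft) = 34.9462 ft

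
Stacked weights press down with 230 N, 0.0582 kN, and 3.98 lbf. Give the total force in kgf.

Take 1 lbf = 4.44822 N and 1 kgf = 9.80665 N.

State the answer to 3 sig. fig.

31.2 kgf

230 N (already N)
0.0582 kN × 1000 = 58.2 N
3.98 lbf × 4.44822 = 17.7039 N
Sum: 230 + 58.2 + 17.7039 = 305.904 N
In kgf: 305.904 / 9.80665 = 31.1935 kgf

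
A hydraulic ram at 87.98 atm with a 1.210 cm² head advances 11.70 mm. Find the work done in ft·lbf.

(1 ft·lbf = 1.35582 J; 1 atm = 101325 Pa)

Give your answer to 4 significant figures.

9.308 ft·lbf

87.98 atm → 8.91457×10⁶ Pa
1.210 cm² → 1.21×10⁻⁴ m²
F = P × A = 8.91457×10⁶ × 1.21×10⁻⁴ = 1078.66 N
11.70 mm → 0.0117 m
W = F × d = 1078.66 × 0.0117 = 12.6203 J
In ft·lbf: 12.6203 / 1.35582 = 9.30824 ft·lbf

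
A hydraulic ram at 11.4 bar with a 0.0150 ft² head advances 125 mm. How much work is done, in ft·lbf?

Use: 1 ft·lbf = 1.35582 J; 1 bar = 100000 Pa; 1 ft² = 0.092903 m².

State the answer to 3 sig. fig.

146 ft·lbf

11.4 bar → 1.14×10⁶ Pa
0.0150 ft² → 0.00139354 m²
F = P × A = 1.14×10⁶ × 0.00139354 = 1588.64 N
125 mm → 0.125 m
W = F × d = 1588.64 × 0.125 = 198.58 J
In ft·lbf: 198.58 / 1.35582 = 146.465 ft·lbf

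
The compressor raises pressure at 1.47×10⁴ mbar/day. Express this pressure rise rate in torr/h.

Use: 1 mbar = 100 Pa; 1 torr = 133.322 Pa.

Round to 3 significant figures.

1.47×10⁴ mbar/day × 100 Pa/mbar ÷ 86400 s/day = 17.0139 Pa/s
17.0139 Pa/s ÷ 133.322 Pa/torr × 3600 s/h = 459.414 torr/h

459 torr/h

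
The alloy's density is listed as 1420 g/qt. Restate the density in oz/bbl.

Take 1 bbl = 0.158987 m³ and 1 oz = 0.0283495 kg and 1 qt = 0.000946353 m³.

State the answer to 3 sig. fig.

1420 g/qt × 0.001 kg/g ÷ 0.000946353 m³/qt = 1500.5 kg/m³
1500.5 kg/m³ ÷ 0.0283495 kg/oz × 0.158987 m³/bbl = 8414.96 oz/bbl

8410 oz/bbl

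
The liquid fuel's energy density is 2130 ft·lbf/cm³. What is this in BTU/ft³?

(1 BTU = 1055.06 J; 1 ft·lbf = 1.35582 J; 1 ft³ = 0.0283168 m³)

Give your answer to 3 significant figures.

2130 ft·lbf/cm³ × 1.35582 J/ft·lbf ÷ 10⁻⁶ m³/cm³ = 2.8879×10⁹ J/m³
2.8879×10⁹ J/m³ ÷ 1055.06 J/BTU × 0.0283168 m³/ft³ = 77508.5 BTU/ft³

7.75×10⁴ BTU/ft³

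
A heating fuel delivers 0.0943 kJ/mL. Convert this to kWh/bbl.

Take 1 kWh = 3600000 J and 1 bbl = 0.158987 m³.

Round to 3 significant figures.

4.16 kWh/bbl

0.0943 kJ/mL × 1000 J/kJ ÷ 10⁻⁶ m³/mL = 9.43×10⁷ J/m³
9.43×10⁷ J/m³ ÷ 3600000 J/kWh × 0.158987 m³/bbl = 4.16458 kWh/bbl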